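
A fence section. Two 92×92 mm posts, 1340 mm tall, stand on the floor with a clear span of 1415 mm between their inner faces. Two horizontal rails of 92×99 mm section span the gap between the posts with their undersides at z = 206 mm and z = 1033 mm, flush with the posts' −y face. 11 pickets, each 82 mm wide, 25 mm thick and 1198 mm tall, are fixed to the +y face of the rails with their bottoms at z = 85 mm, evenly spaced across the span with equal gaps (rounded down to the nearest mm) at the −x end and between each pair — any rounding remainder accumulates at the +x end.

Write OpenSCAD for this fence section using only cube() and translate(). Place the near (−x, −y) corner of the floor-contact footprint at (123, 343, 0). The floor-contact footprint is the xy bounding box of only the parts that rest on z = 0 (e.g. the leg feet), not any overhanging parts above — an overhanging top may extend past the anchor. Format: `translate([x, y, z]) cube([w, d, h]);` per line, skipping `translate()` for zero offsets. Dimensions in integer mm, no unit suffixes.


translate([123, 343, 0]) cube([92, 92, 1340]);
translate([1630, 343, 0]) cube([92, 92, 1340]);
translate([215, 343, 206]) cube([1415, 92, 99]);
translate([215, 343, 1033]) cube([1415, 92, 99]);
translate([257, 435, 85]) cube([82, 25, 1198]);
translate([381, 435, 85]) cube([82, 25, 1198]);
translate([505, 435, 85]) cube([82, 25, 1198]);
translate([629, 435, 85]) cube([82, 25, 1198]);
translate([753, 435, 85]) cube([82, 25, 1198]);
translate([877, 435, 85]) cube([82, 25, 1198]);
translate([1001, 435, 85]) cube([82, 25, 1198]);
translate([1125, 435, 85]) cube([82, 25, 1198]);
translate([1249, 435, 85]) cube([82, 25, 1198]);
translate([1373, 435, 85]) cube([82, 25, 1198]);
translate([1497, 435, 85]) cube([82, 25, 1198]);


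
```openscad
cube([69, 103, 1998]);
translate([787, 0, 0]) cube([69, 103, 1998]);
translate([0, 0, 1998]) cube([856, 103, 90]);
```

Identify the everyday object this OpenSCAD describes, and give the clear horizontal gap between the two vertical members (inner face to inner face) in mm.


A door frame. The clear opening width is 718 mm.

Two 1998 mm tall posts with a header on top — a door frame. The left jamb is 69 mm wide at x = 0; the right jamb starts at x = 787. The clear opening is 787 − 69 = 718 mm.


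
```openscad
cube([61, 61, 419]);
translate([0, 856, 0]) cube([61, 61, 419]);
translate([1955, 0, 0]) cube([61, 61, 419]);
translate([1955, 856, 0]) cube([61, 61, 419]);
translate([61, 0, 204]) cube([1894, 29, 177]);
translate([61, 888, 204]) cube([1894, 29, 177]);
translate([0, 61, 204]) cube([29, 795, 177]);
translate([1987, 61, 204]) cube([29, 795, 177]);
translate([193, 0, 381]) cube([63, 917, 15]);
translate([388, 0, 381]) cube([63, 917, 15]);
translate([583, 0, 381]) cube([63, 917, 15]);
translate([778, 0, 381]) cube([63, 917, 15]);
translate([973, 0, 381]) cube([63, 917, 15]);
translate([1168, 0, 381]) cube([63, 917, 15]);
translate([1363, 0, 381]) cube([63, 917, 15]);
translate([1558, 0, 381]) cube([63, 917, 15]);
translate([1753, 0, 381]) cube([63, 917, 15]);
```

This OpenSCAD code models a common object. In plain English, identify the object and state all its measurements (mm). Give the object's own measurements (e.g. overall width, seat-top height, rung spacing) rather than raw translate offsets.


A bed frame 2016 mm long (x) by 917 mm wide (y). Four 61×61 mm corner posts, 419 mm tall, at the corners of the footprint. Four rails of 29 mm thickness and 177 mm height run between adjacent posts with their undersides at z = 204 mm, their outer faces flush with the outside of the frame (the two x-running rails run between the posts' inner faces; the two y-running rails run between the posts' inner faces). 9 slats, each 63 mm wide (x) and 15 mm thick, lie across the top of the two x-running rails, running the full 917 mm width of the frame in y; along x they sit between the end posts with a 132 mm gap after the −x posts and between neighbouring slats, leaving 139 mm before the +x posts.


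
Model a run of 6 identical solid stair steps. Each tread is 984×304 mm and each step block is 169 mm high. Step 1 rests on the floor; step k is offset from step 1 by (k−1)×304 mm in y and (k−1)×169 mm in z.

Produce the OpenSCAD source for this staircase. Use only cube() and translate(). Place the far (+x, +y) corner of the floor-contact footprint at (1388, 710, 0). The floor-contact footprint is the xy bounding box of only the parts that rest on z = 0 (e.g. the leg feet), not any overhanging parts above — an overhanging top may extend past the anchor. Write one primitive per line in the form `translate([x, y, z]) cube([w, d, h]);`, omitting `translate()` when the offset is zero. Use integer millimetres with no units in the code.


translate([404, 406, 0]) cube([984, 304, 169]);
translate([404, 710, 169]) cube([984, 304, 169]);
translate([404, 1014, 338]) cube([984, 304, 169]);
translate([404, 1318, 507]) cube([984, 304, 169]);
translate([404, 1622, 676]) cube([984, 304, 169]);
translate([404, 1926, 845]) cube([984, 304, 169]);


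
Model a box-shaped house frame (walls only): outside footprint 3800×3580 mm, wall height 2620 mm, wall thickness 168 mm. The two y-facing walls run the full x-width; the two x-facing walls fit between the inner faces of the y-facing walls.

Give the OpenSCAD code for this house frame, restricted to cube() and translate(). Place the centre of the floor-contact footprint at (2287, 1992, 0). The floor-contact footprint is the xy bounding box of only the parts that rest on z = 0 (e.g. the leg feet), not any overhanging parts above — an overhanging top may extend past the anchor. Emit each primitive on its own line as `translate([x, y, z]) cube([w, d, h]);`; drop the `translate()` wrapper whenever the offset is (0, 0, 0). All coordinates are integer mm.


translate([387, 202, 0]) cube([3800, 168, 2620]);
translate([387, 3614, 0]) cube([3800, 168, 2620]);
translate([387, 370, 0]) cube([168, 3244, 2620]);
translate([4019, 370, 0]) cube([168, 3244, 2620]);


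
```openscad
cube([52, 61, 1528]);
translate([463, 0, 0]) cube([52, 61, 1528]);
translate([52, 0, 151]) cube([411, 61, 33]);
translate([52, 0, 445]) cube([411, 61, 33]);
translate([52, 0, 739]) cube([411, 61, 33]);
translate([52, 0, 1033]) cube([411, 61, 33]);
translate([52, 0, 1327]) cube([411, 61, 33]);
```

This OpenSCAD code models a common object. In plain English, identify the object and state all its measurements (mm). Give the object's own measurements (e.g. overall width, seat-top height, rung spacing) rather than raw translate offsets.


A straight ladder. Two 52×61 mm vertical rails, 1528 mm tall, stand 515 mm apart (outside-to-outside) with their front faces coplanar on the −y side. 5 rungs, each 61 mm deep and 33 mm tall, span between the inner faces of the rails, front faces flush with the rails. The lowest rung's underside is at z = 151 mm and rungs are spaced 294 mm apart (underside to underside).


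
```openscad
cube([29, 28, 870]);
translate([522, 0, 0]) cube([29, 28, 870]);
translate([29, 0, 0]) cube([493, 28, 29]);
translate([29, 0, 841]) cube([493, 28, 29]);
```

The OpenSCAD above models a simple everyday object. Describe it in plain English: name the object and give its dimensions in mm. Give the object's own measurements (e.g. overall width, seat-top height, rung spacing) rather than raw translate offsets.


A rectangular picture frame lying in the x–z plane (depth along y). The opening is 493 mm wide (x) by 812 mm tall (z), surrounded by a border 29 mm wide on all four sides. The frame is 28 mm deep and is made of two full-height vertical stiles with two horizontal rails fitted between them.


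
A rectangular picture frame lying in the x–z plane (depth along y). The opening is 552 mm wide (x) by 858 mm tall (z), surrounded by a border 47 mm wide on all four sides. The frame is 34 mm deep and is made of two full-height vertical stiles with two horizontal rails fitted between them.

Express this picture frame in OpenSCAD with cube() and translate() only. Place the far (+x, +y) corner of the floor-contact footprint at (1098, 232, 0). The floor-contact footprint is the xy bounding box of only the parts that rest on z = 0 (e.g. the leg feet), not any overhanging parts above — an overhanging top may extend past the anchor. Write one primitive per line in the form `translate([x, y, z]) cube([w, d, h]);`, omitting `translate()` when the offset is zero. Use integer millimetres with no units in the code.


translate([452, 198, 0]) cube([47, 34, 952]);
translate([1051, 198, 0]) cube([47, 34, 952]);
translate([499, 198, 0]) cube([552, 34, 47]);
translate([499, 198, 905]) cube([552, 34, 47]);


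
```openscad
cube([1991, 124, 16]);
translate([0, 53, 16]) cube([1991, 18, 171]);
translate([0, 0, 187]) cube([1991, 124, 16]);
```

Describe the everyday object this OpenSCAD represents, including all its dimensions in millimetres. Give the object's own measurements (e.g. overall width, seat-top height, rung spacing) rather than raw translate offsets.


An I-beam lying along x, 1991 mm long. Overall section height 203 mm. Two flanges 124 mm wide (y) and 16 mm thick, one on the floor and one at the top; a web 18 mm thick runs between them, centred on the flange width.


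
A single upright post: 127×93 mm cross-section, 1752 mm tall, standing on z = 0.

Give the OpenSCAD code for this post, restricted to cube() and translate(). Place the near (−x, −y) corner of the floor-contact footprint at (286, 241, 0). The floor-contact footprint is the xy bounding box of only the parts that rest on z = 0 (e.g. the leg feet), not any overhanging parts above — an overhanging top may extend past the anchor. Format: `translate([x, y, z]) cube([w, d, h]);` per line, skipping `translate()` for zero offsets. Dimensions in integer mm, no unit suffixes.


translate([286, 241, 0]) cube([127, 93, 1752]);


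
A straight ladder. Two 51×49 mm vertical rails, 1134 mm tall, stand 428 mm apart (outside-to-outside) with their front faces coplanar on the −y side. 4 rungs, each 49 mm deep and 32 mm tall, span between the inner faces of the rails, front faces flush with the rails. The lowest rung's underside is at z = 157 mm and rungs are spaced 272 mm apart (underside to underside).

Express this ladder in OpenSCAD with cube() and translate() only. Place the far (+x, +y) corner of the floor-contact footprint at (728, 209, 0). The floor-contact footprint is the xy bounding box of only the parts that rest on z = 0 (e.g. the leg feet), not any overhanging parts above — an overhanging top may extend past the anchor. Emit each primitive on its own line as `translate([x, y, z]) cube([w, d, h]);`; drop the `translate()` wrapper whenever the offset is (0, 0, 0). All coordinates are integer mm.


// rung span = 428 - 2*51 = 326
// rung[k] z = 157 + k*272
translate([300, 160, 0]) cube([51, 49, 1134]);
translate([677, 160, 0]) cube([51, 49, 1134]);
translate([351, 160, 157]) cube([326, 49, 32]);
translate([351, 160, 429]) cube([326, 49, 32]);
translate([351, 160, 701]) cube([326, 49, 32]);
translate([351, 160, 973]) cube([326, 49, 32]);


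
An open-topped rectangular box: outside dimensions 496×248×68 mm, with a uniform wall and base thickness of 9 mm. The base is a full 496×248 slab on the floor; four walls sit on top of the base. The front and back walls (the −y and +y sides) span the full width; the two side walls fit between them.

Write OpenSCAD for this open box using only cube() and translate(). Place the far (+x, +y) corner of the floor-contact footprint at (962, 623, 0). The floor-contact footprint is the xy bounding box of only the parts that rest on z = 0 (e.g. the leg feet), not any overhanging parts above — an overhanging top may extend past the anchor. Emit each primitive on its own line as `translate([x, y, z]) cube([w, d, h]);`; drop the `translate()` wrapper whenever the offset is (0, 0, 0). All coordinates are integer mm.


translate([466, 375, 0]) cube([496, 248, 9]);
translate([466, 375, 9]) cube([496, 9, 59]);
translate([466, 614, 9]) cube([496, 9, 59]);
translate([466, 384, 9]) cube([9, 230, 59]);
translate([953, 384, 9]) cube([9, 230, 59]);


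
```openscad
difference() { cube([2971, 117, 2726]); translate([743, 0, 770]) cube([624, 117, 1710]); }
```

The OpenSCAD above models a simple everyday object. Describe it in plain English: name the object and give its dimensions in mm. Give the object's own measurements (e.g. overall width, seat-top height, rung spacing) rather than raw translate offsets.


A wall 2971 mm long (x), 117 mm thick (y), 2726 mm tall, with a rectangular window opening cut through it. The opening is 624 mm wide and 1710 mm tall; its sill is at z = 770 mm and its near (−x) edge is 743 mm from the wall's −x end. The opening passes through the full wall thickness.


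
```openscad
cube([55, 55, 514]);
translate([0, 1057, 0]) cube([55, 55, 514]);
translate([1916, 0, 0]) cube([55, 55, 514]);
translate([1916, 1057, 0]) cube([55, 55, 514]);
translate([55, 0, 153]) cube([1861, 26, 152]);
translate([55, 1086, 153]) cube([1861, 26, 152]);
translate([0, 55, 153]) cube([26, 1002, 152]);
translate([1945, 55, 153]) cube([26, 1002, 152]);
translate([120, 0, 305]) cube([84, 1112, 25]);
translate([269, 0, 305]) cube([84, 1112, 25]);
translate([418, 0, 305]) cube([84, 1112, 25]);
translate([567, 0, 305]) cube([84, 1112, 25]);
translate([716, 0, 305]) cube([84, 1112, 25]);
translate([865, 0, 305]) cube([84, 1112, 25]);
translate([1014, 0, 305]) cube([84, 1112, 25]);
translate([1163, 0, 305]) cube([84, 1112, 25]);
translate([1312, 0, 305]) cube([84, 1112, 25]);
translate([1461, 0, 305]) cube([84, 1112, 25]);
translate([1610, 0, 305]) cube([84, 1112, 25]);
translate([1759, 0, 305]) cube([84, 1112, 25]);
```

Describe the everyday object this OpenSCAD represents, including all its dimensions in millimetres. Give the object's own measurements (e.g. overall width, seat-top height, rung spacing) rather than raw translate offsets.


A bed frame 1971 mm long (x) by 1112 mm wide (y). Four 55×55 mm corner posts, 514 mm tall, at the corners of the footprint. Four rails of 26 mm thickness and 152 mm height run between adjacent posts with their undersides at z = 153 mm, their outer faces flush with the outside of the frame (the two x-running rails run between the posts' inner faces; the two y-running rails run between the posts' inner faces). 12 slats, each 84 mm wide (x) and 25 mm thick, lie across the top of the two x-running rails, running the full 1112 mm width of the frame in y; along x they sit between the end posts with a 65 mm gap after the −x posts and between neighbouring slats, leaving 73 mm before the +x posts.


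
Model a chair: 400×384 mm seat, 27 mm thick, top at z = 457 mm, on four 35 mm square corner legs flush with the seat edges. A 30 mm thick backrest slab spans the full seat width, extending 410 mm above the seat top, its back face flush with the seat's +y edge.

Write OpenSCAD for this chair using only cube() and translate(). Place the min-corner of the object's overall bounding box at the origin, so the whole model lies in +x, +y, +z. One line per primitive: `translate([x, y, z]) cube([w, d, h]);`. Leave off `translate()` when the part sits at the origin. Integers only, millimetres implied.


translate([0, 0, 430]) cube([400, 384, 27]);
cube([35, 35, 430]);
translate([365, 0, 0]) cube([35, 35, 430]);
translate([0, 349, 0]) cube([35, 35, 430]);
translate([365, 349, 0]) cube([35, 35, 430]);
translate([0, 354, 457]) cube([400, 30, 410]);


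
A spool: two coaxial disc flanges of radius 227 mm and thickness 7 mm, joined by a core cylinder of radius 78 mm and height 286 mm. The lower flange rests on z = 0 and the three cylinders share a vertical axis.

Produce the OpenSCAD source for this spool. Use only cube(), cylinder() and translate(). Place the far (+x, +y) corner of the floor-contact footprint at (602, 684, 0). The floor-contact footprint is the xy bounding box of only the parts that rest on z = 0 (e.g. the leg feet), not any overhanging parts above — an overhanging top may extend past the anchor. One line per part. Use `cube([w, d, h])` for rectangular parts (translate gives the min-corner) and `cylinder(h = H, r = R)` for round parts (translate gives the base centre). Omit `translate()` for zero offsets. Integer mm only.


translate([375, 457, 0]) cylinder(h = 7, r = 227);
translate([375, 457, 7]) cylinder(h = 286, r = 78);
translate([375, 457, 293]) cylinder(h = 7, r = 227);


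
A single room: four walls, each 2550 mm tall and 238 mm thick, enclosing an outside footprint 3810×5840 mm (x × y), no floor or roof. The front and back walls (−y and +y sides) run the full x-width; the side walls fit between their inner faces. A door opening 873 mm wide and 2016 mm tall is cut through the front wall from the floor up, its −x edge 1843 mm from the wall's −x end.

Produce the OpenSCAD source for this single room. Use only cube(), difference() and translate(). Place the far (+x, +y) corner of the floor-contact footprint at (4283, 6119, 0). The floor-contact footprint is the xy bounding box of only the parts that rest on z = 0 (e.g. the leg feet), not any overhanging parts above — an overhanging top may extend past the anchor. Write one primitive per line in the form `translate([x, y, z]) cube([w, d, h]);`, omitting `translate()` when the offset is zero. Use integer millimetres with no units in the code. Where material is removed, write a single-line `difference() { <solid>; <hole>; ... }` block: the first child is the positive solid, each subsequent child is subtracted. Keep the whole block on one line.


difference() { translate([473, 279, 0]) cube([3810, 238, 2550]); translate([2316, 279, 0]) cube([873, 238, 2016]); }
translate([473, 5881, 0]) cube([3810, 238, 2550]);
translate([473, 517, 0]) cube([238, 5364, 2550]);
translate([4045, 517, 0]) cube([238, 5364, 2550]);


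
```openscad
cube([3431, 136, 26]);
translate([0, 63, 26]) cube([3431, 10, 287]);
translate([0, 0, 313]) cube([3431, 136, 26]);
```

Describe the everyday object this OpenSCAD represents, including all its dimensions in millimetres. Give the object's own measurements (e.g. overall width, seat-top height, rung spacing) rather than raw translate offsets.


An I-beam lying along x, 3431 mm long. Overall section height 339 mm. Two flanges 136 mm wide (y) and 26 mm thick, one on the floor and one at the top; a web 10 mm thick runs between them, centred on the flange width.


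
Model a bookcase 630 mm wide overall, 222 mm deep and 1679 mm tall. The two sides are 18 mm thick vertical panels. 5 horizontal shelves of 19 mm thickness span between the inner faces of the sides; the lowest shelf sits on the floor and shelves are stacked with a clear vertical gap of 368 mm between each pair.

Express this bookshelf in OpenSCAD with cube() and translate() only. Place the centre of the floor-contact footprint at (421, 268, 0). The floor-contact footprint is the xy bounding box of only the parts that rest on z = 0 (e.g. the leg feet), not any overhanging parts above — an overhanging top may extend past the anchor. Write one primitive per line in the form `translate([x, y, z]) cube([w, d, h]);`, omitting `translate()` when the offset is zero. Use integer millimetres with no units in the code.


translate([106, 157, 0]) cube([18, 222, 1679]);
translate([718, 157, 0]) cube([18, 222, 1679]);
translate([124, 157, 0]) cube([594, 222, 19]);
translate([124, 157, 387]) cube([594, 222, 19]);
translate([124, 157, 774]) cube([594, 222, 19]);
translate([124, 157, 1161]) cube([594, 222, 19]);
translate([124, 157, 1548]) cube([594, 222, 19]);


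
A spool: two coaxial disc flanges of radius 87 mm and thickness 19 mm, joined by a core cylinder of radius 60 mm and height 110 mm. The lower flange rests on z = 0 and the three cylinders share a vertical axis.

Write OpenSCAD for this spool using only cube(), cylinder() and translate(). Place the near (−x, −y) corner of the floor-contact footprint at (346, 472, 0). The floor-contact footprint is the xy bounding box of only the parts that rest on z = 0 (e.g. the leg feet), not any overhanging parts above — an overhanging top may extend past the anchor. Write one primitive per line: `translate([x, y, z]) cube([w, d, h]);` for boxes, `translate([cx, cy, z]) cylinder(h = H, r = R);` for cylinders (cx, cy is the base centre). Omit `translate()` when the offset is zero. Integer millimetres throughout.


translate([433, 559, 0]) cylinder(h = 19, r = 87);
translate([433, 559, 19]) cylinder(h = 110, r = 60);
translate([433, 559, 129]) cylinder(h = 19, r = 87);


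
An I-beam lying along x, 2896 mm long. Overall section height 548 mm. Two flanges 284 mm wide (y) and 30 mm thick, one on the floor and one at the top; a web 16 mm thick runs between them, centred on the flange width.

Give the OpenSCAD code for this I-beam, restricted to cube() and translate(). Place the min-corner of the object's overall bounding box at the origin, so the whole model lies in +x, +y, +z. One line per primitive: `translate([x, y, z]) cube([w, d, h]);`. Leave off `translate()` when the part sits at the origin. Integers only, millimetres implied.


cube([2896, 284, 30]);
translate([0, 134, 30]) cube([2896, 16, 488]);
translate([0, 0, 518]) cube([2896, 284, 30]);


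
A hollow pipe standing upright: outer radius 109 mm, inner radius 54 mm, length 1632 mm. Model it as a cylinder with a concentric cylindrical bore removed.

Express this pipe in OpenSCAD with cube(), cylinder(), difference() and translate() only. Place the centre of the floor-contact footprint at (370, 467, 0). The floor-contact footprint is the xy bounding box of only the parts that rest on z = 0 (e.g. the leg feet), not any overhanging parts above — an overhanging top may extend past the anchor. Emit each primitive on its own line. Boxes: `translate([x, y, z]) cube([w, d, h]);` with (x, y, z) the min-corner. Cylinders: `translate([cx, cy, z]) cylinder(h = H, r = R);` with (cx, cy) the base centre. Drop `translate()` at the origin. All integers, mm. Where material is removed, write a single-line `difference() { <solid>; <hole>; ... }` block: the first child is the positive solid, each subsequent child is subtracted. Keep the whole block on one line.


difference() { translate([370, 467, 0]) cylinder(h = 1632, r = 109); translate([370, 467, 0]) cylinder(h = 1632, r = 54); }


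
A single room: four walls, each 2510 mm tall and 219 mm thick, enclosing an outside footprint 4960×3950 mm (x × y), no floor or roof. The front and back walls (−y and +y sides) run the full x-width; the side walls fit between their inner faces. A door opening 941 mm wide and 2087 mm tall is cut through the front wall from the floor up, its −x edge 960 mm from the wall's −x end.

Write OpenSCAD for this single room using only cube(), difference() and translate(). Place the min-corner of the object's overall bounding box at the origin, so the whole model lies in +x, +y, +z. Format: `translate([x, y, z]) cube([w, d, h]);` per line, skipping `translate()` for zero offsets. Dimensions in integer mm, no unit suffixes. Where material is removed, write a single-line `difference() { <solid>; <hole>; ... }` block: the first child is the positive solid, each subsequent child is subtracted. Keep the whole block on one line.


difference() { cube([4960, 219, 2510]); translate([960, 0, 0]) cube([941, 219, 2087]); }
translate([0, 3731, 0]) cube([4960, 219, 2510]);
translate([0, 219, 0]) cube([219, 3512, 2510]);
translate([4741, 219, 0]) cube([219, 3512, 2510]);


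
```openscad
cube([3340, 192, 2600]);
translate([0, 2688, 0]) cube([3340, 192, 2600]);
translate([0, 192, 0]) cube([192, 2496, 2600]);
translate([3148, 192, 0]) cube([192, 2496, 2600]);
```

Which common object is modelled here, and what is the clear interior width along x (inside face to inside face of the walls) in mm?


A house (or room) frame. The interior width is 2956 mm.

Four 2600 mm walls enclosing a rectangle with no floor or roof — a room or house frame. Outside width is 3340 mm and wall thickness is 192 mm, so the interior width is 3340 − 2 × 192 = 2956 mm.


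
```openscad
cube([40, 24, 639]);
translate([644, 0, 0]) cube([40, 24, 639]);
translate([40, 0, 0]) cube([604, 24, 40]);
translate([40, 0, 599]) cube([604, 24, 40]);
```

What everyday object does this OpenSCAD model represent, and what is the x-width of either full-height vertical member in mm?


A picture frame. The border width is 40 mm.

Four thin pieces enclosing a rectangular opening — a picture frame. The two full-height stiles are 639 mm tall; the top rail sits at z = 599 and is 40 mm tall, so the border above the opening is 639 − 599 = 40 mm, matching the stile x-width.


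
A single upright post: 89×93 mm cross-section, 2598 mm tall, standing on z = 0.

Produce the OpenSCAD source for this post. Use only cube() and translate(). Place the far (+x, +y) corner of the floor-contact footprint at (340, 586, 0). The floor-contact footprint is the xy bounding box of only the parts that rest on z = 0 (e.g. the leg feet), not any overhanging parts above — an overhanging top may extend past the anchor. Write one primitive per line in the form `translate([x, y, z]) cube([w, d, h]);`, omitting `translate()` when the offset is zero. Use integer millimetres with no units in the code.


translate([251, 493, 0]) cube([89, 93, 2598]);


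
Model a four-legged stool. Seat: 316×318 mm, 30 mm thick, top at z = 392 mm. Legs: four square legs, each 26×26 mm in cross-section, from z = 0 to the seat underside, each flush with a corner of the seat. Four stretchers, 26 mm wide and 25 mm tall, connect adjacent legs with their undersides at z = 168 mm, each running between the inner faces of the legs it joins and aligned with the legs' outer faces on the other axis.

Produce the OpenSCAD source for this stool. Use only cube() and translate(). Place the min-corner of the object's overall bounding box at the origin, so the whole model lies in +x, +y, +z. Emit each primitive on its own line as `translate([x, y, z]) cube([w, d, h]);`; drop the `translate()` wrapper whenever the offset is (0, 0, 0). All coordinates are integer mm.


translate([0, 0, 362]) cube([316, 318, 30]);
cube([26, 26, 362]);
translate([290, 0, 0]) cube([26, 26, 362]);
translate([0, 292, 0]) cube([26, 26, 362]);
translate([290, 292, 0]) cube([26, 26, 362]);
translate([26, 0, 168]) cube([264, 26, 25]);
translate([26, 292, 168]) cube([264, 26, 25]);
translate([0, 26, 168]) cube([26, 266, 25]);
translate([290, 26, 168]) cube([26, 266, 25]);


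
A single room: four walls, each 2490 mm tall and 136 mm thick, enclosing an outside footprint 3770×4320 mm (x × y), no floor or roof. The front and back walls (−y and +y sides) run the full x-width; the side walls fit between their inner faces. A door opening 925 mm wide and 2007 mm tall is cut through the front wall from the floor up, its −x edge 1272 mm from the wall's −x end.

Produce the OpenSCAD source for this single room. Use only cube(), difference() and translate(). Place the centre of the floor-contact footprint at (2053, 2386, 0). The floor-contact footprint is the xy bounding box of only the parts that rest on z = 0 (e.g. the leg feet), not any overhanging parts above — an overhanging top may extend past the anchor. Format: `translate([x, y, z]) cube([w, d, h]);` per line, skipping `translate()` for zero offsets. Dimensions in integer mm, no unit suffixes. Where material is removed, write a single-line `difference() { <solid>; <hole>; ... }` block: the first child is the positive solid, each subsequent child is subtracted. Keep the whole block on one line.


difference() { translate([168, 226, 0]) cube([3770, 136, 2490]); translate([1440, 226, 0]) cube([925, 136, 2007]); }
translate([168, 4410, 0]) cube([3770, 136, 2490]);
translate([168, 362, 0]) cube([136, 4048, 2490]);
translate([3802, 362, 0]) cube([136, 4048, 2490]);


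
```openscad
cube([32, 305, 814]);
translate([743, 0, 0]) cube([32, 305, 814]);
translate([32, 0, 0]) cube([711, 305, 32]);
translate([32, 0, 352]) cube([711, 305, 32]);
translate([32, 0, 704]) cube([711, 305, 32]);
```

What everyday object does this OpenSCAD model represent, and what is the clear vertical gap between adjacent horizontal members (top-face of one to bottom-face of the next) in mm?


A bookshelf. The clear shelf gap is 320 mm.

Two tall side panels with 3 horizontal boards between them — a bookshelf. The first two shelf undersides are at z = 0 and z = 352; with shelf thickness 32, the clear gap is 352 − 0 − 32 = 320 mm.


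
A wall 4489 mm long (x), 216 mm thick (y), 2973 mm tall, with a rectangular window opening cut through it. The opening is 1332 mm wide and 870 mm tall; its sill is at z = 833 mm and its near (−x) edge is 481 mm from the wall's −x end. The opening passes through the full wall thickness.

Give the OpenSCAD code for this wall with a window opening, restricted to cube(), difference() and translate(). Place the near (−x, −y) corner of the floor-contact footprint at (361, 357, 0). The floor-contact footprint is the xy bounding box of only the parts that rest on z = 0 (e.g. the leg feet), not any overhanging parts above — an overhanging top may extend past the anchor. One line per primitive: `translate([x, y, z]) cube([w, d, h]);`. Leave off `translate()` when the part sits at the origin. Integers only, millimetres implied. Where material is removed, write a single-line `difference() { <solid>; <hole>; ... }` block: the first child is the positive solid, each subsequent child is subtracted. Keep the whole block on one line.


difference() { translate([361, 357, 0]) cube([4489, 216, 2973]); translate([842, 357, 833]) cube([1332, 216, 870]); }


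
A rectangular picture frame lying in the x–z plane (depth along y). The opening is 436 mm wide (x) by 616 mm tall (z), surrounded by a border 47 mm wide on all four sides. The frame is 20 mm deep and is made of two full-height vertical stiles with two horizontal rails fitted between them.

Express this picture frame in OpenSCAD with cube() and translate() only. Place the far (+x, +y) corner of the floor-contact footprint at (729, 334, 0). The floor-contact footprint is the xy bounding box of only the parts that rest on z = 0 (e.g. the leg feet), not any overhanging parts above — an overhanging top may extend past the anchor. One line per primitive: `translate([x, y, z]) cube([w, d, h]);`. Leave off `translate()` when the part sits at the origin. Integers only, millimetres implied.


translate([199, 314, 0]) cube([47, 20, 710]);
translate([682, 314, 0]) cube([47, 20, 710]);
translate([246, 314, 0]) cube([436, 20, 47]);
translate([246, 314, 663]) cube([436, 20, 47]);


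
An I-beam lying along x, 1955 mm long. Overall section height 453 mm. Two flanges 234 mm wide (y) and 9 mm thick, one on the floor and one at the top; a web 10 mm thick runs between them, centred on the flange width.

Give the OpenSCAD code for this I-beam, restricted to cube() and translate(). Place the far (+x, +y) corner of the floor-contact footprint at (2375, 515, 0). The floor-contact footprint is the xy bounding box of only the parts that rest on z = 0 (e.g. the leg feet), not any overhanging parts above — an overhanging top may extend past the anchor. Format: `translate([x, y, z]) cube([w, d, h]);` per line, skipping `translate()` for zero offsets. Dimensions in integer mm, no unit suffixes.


translate([420, 281, 0]) cube([1955, 234, 9]);
translate([420, 393, 9]) cube([1955, 10, 435]);
translate([420, 281, 444]) cube([1955, 234, 9]);


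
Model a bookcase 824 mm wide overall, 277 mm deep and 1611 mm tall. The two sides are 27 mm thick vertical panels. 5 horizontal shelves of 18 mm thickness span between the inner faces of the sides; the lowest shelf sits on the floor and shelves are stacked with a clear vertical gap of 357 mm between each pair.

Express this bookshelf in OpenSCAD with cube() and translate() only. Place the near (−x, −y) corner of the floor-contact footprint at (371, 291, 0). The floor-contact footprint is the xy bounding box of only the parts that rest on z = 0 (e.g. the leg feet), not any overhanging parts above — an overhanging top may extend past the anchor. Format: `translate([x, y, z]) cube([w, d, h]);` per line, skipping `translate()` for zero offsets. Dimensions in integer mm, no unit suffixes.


translate([371, 291, 0]) cube([27, 277, 1611]);
translate([1168, 291, 0]) cube([27, 277, 1611]);
translate([398, 291, 0]) cube([770, 277, 18]);
translate([398, 291, 375]) cube([770, 277, 18]);
translate([398, 291, 750]) cube([770, 277, 18]);
translate([398, 291, 1125]) cube([770, 277, 18]);
translate([398, 291, 1500]) cube([770, 277, 18]);


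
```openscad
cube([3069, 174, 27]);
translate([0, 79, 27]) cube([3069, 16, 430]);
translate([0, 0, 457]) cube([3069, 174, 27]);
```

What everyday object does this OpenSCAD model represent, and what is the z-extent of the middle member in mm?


An I-beam. The web height is 430 mm.

Two wide flanges with a thin centred web — an I-beam. Overall 484 mm minus two 27 mm flanges gives a web of 484 − 2·27 = 430 mm.


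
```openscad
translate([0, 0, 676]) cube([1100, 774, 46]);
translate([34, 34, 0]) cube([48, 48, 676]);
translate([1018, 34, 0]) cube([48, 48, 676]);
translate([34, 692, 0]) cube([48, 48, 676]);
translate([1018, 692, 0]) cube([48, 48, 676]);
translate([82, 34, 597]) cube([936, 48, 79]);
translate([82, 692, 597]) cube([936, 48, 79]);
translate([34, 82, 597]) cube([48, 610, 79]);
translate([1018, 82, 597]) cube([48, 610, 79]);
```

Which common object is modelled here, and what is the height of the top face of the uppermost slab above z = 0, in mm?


A table. The table height is 722 mm.

A 1100×774×46 slab sits at z = 676 on four 48 mm square posts — a table. The top surface is at 676 + 46 = 722 mm.


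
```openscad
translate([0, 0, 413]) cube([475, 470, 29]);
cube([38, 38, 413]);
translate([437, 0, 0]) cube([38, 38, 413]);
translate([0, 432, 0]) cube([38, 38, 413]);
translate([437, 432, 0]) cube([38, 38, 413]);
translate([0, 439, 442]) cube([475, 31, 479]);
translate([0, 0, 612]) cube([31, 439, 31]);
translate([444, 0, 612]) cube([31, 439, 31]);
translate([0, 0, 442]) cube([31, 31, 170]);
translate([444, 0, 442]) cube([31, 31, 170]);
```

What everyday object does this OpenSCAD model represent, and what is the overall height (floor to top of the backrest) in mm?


A chair. The overall height is 921 mm.

A slab on four corner posts with a tall panel at the back — a chair. The seat slab sits at z = 413 with thickness 29, and the 479 mm backrest starts at the seat top, so the overall height is 413 + 29 + 479 = 921 mm.


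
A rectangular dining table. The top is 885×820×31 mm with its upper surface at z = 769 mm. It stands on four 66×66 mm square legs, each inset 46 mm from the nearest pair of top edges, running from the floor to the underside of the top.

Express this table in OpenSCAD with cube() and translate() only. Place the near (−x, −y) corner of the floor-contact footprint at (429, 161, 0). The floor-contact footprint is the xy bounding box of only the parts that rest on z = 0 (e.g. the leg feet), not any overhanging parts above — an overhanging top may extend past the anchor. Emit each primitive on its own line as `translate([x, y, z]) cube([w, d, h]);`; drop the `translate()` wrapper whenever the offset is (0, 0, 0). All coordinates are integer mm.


translate([383, 115, 738]) cube([885, 820, 31]);
translate([429, 161, 0]) cube([66, 66, 738]);
translate([1156, 161, 0]) cube([66, 66, 738]);
translate([429, 823, 0]) cube([66, 66, 738]);
translate([1156, 823, 0]) cube([66, 66, 738]);


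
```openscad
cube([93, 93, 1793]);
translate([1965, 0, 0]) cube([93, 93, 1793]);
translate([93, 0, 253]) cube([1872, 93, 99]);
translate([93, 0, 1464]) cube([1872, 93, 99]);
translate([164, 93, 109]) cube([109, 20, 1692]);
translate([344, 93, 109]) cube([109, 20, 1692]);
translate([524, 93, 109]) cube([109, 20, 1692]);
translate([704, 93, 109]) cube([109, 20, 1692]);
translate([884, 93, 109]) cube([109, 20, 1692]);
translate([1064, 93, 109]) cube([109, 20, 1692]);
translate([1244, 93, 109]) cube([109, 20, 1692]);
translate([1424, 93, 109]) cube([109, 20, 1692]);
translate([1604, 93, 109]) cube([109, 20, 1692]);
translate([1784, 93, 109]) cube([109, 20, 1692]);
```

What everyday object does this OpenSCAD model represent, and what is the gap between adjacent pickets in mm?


A fence section. The picket gap is 71 mm.

Two posts, two rails, 10 pickets — a fence section. Span 1872 mm holds 10 pickets of 109 mm with 11 equal gaps: ⌊(1872 − 10·109) / 11⌋ = 71 mm.


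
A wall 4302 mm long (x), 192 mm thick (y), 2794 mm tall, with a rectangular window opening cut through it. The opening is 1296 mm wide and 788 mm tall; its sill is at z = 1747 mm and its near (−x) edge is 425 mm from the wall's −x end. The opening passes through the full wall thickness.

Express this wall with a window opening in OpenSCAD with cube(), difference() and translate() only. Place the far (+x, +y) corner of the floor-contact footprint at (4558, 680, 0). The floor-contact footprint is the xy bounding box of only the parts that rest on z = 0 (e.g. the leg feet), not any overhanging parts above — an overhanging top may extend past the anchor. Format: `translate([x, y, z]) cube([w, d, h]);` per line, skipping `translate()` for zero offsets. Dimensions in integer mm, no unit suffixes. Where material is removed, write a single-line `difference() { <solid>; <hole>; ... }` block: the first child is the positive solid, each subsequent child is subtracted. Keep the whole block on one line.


difference() { translate([256, 488, 0]) cube([4302, 192, 2794]); translate([681, 488, 1747]) cube([1296, 192, 788]); }


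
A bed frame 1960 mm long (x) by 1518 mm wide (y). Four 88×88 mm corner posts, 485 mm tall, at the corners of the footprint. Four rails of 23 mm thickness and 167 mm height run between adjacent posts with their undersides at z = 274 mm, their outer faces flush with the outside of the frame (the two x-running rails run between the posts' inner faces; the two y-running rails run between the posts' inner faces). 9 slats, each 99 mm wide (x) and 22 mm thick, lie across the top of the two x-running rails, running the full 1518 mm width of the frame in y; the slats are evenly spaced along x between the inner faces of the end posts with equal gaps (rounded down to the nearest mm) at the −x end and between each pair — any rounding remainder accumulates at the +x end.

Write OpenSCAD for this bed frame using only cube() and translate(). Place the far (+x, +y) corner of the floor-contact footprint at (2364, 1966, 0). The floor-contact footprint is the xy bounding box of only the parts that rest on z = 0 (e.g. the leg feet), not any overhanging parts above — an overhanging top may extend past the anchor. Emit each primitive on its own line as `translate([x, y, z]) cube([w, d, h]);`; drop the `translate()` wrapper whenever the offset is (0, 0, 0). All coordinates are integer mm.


// slat z = rail_z + rail_h = 274 + 167 = 441
// slat gap = ⌊(1784 − 9·99) / 10⌋ = 89
translate([404, 448, 0]) cube([88, 88, 485]);
translate([404, 1878, 0]) cube([88, 88, 485]);
translate([2276, 448, 0]) cube([88, 88, 485]);
translate([2276, 1878, 0]) cube([88, 88, 485]);
translate([492, 448, 274]) cube([1784, 23, 167]);
translate([492, 1943, 274]) cube([1784, 23, 167]);
translate([404, 536, 274]) cube([23, 1342, 167]);
translate([2341, 536, 274]) cube([23, 1342, 167]);
translate([581, 448, 441]) cube([99, 1518, 22]);
translate([769, 448, 441]) cube([99, 1518, 22]);
translate([957, 448, 441]) cube([99, 1518, 22]);
translate([1145, 448, 441]) cube([99, 1518, 22]);
translate([1333, 448, 441]) cube([99, 1518, 22]);
translate([1521, 448, 441]) cube([99, 1518, 22]);
translate([1709, 448, 441]) cube([99, 1518, 22]);
translate([1897, 448, 441]) cube([99, 1518, 22]);
translate([2085, 448, 441]) cube([99, 1518, 22]);


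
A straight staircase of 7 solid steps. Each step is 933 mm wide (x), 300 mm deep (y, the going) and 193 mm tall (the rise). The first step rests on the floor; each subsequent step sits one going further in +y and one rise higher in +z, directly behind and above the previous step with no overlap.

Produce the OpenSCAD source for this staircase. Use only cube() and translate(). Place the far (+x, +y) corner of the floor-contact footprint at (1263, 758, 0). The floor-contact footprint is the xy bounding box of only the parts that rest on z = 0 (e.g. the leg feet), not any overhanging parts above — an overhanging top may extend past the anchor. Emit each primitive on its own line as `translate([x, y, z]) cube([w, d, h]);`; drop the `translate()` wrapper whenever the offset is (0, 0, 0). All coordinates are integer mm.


translate([330, 458, 0]) cube([933, 300, 193]);
translate([330, 758, 193]) cube([933, 300, 193]);
translate([330, 1058, 386]) cube([933, 300, 193]);
translate([330, 1358, 579]) cube([933, 300, 193]);
translate([330, 1658, 772]) cube([933, 300, 193]);
translate([330, 1958, 965]) cube([933, 300, 193]);
translate([330, 2258, 1158]) cube([933, 300, 193]);
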